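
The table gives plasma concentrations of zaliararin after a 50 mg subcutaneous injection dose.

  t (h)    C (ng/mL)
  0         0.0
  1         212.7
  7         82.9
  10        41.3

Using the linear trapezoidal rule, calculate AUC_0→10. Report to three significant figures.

AUC = 1180 ng/mL·h

Trapezoidal AUC_0→10:
  [0→1]: (0.0+212.7)/2 × 1 = 106.35
  [1→7]: (212.7+82.9)/2 × 6 = 886.8
  [7→10]: (82.9+41.3)/2 × 3 = 186.3
  Sum = 1179.45 ng/mL·h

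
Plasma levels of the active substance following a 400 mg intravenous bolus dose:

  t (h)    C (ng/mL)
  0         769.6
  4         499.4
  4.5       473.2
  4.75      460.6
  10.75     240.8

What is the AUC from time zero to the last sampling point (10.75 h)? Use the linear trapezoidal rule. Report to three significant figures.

AUC = 5000 ng/mL·h

Trapezoidal AUC_0→10.75:
  [0→4]: (769.6+499.4)/2 × 4 = 2538.0
  [4→4.5]: (499.4+473.2)/2 × 0.5 = 243.15
  [4.5→4.75]: (473.2+460.6)/2 × 0.25 = 116.725
  [4.75→10.75]: (460.6+240.8)/2 × 6 = 2104.2
  Sum = 5002.075 ng/mL·h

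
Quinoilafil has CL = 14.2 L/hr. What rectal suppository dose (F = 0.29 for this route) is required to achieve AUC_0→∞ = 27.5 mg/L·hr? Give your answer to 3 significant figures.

Dose = CL × AUC_0→∞ / F
     = 14.2 × 27.5 / 0.29 = 1346.55 mg

Dose = 1350 mg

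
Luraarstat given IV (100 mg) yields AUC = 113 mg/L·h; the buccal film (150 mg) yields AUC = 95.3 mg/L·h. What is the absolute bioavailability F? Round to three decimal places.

F = 0.562

F = (AUC_ev / D_ev) / (AUC_iv / D_iv)
  = (95.3/150) / (113/100)
  = 0.635333 / 1.13 = 0.5622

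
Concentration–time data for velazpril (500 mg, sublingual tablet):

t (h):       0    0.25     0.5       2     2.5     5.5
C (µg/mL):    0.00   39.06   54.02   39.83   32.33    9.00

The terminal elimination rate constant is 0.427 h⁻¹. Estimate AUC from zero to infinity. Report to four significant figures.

AUC = 188.0 µg/mL·h

Trapezoidal AUC_0→5.5:
  [0→0.25]: (0.00+39.06)/2 × 0.25 = 4.8825
  [0.25→0.5]: (39.06+54.02)/2 × 0.25 = 11.635
  [0.5→2]: (54.02+39.83)/2 × 1.5 = 70.3875
  [2→2.5]: (39.83+32.33)/2 × 0.5 = 18.04
  [2.5→5.5]: (32.33+9.00)/2 × 3 = 61.995
  Sum = 166.94 µg/mL·h
Extrapolated tail: C_last / k_e = 9.00 / 0.427 = 21.077
AUC_0→∞ = 166.94 + 21.077 = 188.017 µg/mL·h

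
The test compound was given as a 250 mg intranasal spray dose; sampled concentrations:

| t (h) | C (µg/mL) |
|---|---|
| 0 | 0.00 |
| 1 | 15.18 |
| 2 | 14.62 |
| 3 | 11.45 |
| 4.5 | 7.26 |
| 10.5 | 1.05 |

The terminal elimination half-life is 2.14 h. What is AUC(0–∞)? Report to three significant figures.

AUC = 77.7 µg/mL·h

Trapezoidal AUC_0→10.5:
  [0→1]: (0.00+15.18)/2 × 1 = 7.59
  [1→2]: (15.18+14.62)/2 × 1 = 14.9
  [2→3]: (14.62+11.45)/2 × 1 = 13.035
  [3→4.5]: (11.45+7.26)/2 × 1.5 = 14.0325
  [4.5→10.5]: (7.26+1.05)/2 × 6 = 24.93
  Sum = 74.4875 µg/mL·h
k_e = ln2 / t½ = 0.693147 / 2.14 = 0.3239 h^-1
Extrapolated tail: C_last / k_e = 1.05 / 0.3239 = 3.242
AUC_0→∞ = 74.4875 + 3.242 = 77.7295 µg/mL·h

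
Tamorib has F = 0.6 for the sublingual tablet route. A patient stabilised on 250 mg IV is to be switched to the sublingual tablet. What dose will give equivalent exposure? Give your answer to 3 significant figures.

D_sublingual = 417 mg

For equal systemic exposure: F × D_ev = D_iv
D_ev = D_iv / F = 250 / 0.6 = 416.667 mg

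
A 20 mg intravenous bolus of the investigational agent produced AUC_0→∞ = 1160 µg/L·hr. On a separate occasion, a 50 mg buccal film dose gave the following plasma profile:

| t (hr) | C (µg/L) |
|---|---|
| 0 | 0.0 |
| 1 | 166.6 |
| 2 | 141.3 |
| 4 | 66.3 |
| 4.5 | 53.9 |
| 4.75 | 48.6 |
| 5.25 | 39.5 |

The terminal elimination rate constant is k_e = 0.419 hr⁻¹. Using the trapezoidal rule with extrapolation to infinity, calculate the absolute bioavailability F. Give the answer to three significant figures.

F = 0.208

Trapezoidal AUC_0→5.25 (buccal film):
  [0→1]: (0.0+166.6)/2 × 1 = 83.3
  [1→2]: (166.6+141.3)/2 × 1 = 153.95
  [2→4]: (141.3+66.3)/2 × 2 = 207.6
  [4→4.5]: (66.3+53.9)/2 × 0.5 = 30.05
  [4.5→4.75]: (53.9+48.6)/2 × 0.25 = 12.8125
  [4.75→5.25]: (48.6+39.5)/2 × 0.5 = 22.025
  Sum = 509.7375 µg/L·hr
Tail: C_last/k_e = 39.5/0.419 = 94.272
AUC_0→∞ (buccal film) = 509.7375 + 94.272 = 604.0095 µg/L·hr
F = (AUC_ev/D_ev)/(AUC_iv/D_iv) = (604.0095/50)/(1160/20) = 12.08019/58 = 0.2083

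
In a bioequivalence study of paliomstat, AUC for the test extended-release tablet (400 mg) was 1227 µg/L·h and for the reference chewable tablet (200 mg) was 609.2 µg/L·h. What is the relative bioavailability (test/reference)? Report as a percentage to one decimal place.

F_rel = (AUC_test/D_test) / (AUC_ref/D_ref)
      = (1227/400) / (609.2/200)
      = 3.0675 / 3.046 = 1.0071 = 100.71%

F_rel = 100.7%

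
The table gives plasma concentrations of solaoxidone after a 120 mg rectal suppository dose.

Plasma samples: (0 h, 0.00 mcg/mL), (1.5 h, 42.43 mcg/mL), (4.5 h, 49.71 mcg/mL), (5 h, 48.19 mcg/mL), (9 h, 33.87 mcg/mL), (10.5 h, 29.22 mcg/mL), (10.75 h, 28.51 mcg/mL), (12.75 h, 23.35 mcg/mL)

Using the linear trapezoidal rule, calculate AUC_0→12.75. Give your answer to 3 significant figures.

AUC = 465 mcg/mL·h

Trapezoidal AUC_0→12.75:
  [0→1.5]: (0.00+42.43)/2 × 1.5 = 31.8225
  [1.5→4.5]: (42.43+49.71)/2 × 3 = 138.21
  [4.5→5]: (49.71+48.19)/2 × 0.5 = 24.475
  [5→9]: (48.19+33.87)/2 × 4 = 164.12
  [9→10.5]: (33.87+29.22)/2 × 1.5 = 47.3175
  [10.5→10.75]: (29.22+28.51)/2 × 0.25 = 7.21625
  [10.75→12.75]: (28.51+23.35)/2 × 2 = 51.86
  Sum = 465.02125 mcg/mL·h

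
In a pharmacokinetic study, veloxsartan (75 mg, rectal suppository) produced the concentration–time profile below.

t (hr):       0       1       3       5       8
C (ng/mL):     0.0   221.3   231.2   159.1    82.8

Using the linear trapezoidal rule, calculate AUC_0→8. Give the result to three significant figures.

AUC = 1320 ng/mL·hr

Trapezoidal AUC_0→8:
  [0→1]: (0.0+221.3)/2 × 1 = 110.65
  [1→3]: (221.3+231.2)/2 × 2 = 452.5
  [3→5]: (231.2+159.1)/2 × 2 = 390.3
  [5→8]: (159.1+82.8)/2 × 3 = 362.85
  Sum = 1316.3 ng/mL·hr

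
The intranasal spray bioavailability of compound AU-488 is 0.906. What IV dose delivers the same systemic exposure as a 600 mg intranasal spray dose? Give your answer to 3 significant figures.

Systemic exposure from an extravascular dose = F × D_ev, so the equivalent IV dose is F × D_ev.
D_iv = F × D_ev = 0.906 × 600 = 543.6 mg

D_iv = 544 mg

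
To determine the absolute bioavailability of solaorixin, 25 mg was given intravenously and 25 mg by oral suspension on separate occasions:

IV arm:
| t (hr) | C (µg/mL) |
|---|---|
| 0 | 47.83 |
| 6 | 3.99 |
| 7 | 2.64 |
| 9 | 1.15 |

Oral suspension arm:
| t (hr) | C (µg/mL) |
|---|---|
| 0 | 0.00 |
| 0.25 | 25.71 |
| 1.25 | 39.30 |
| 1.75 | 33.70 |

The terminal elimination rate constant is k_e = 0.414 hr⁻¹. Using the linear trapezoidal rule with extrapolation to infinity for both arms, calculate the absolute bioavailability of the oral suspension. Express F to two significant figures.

Trapezoidal AUC_0→9 (IV):
  [0→6]: (47.83+3.99)/2 × 6 = 155.46
  [6→7]: (3.99+2.64)/2 × 1 = 3.315
  [7→9]: (2.64+1.15)/2 × 2 = 3.79
  Sum = 162.565 µg/mL·hr
IV tail: 1.15/0.414 = 2.778; AUC_iv,0→∞ = 162.565 + 2.778 = 165.343 µg/mL·hr
Trapezoidal AUC_0→1.75 (oral suspension):
  [0→0.25]: (0.00+25.71)/2 × 0.25 = 3.21375
  [0.25→1.25]: (25.71+39.30)/2 × 1 = 32.505
  [1.25→1.75]: (39.30+33.70)/2 × 0.5 = 18.25
  Sum = 53.96875 µg/mL·hr
oral suspension tail: 33.70/0.414 = 81.401; AUC_ev,0→∞ = 53.96875 + 81.401 = 135.36975 µg/mL·hr
F = (AUC_ev/D_ev)/(AUC_iv/D_iv) = (135.36975/25)/(165.343/25) = 5.41479/6.61372 = 0.8187

F = 0.82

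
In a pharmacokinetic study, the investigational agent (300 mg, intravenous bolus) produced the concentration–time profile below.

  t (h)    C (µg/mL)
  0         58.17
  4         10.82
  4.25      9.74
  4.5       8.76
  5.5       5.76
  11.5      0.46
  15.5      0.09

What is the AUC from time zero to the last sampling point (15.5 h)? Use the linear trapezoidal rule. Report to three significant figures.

AUC = 170 µg/mL·h

Trapezoidal AUC_0→15.5:
  [0→4]: (58.17+10.82)/2 × 4 = 137.98
  [4→4.25]: (10.82+9.74)/2 × 0.25 = 2.57
  [4.25→4.5]: (9.74+8.76)/2 × 0.25 = 2.3125
  [4.5→5.5]: (8.76+5.76)/2 × 1 = 7.26
  [5.5→11.5]: (5.76+0.46)/2 × 6 = 18.66
  [11.5→15.5]: (0.46+0.09)/2 × 4 = 1.1
  Sum = 169.8825 µg/mL·h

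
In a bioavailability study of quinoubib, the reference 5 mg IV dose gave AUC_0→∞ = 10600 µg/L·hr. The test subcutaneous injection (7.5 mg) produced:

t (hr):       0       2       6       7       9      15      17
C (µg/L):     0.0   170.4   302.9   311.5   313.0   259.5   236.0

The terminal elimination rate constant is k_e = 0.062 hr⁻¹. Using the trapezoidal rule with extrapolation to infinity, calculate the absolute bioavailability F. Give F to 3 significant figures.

Trapezoidal AUC_0→17 (subcutaneous injection):
  [0→2]: (0.0+170.4)/2 × 2 = 170.4
  [2→6]: (170.4+302.9)/2 × 4 = 946.6
  [6→7]: (302.9+311.5)/2 × 1 = 307.2
  [7→9]: (311.5+313.0)/2 × 2 = 624.5
  [9→15]: (313.0+259.5)/2 × 6 = 1717.5
  [15→17]: (259.5+236.0)/2 × 2 = 495.5
  Sum = 4261.7 µg/L·hr
Tail: C_last/k_e = 236.0/0.062 = 3806.452
AUC_0→∞ (subcutaneous injection) = 4261.7 + 3806.452 = 8068.152 µg/L·hr
F = (AUC_ev/D_ev)/(AUC_iv/D_iv) = (8068.152/7.5)/(10600/5) = 1075.7536/2120 = 0.5074

F = 0.507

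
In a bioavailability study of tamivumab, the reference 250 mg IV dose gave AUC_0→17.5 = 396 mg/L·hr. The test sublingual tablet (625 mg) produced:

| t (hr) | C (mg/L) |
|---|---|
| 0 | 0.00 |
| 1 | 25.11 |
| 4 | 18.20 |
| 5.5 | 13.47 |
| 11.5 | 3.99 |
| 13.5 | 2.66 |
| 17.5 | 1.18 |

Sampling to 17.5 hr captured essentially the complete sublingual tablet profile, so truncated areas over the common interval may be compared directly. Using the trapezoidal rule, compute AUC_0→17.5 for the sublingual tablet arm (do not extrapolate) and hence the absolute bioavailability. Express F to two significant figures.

Trapezoidal AUC_0→17.5 (sublingual tablet):
  [0→1]: (0.00+25.11)/2 × 1 = 12.555
  [1→4]: (25.11+18.20)/2 × 3 = 64.965
  [4→5.5]: (18.20+13.47)/2 × 1.5 = 23.7525
  [5.5→11.5]: (13.47+3.99)/2 × 6 = 52.38
  [11.5→13.5]: (3.99+2.66)/2 × 2 = 6.65
  [13.5→17.5]: (2.66+1.18)/2 × 4 = 7.68
  Sum = 167.9825 mg/L·hr
F = (AUC_ev/D_ev)/(AUC_iv/D_iv) = (167.9825/625)/(396/250) = 0.268772/1.584 = 0.1697

F = 0.17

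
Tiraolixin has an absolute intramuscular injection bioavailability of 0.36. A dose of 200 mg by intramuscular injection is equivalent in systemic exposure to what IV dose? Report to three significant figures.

D_iv = 72.0 mg

Systemic exposure from an extravascular dose = F × D_ev, so the equivalent IV dose is F × D_ev.
D_iv = F × D_ev = 0.36 × 200 = 72 mg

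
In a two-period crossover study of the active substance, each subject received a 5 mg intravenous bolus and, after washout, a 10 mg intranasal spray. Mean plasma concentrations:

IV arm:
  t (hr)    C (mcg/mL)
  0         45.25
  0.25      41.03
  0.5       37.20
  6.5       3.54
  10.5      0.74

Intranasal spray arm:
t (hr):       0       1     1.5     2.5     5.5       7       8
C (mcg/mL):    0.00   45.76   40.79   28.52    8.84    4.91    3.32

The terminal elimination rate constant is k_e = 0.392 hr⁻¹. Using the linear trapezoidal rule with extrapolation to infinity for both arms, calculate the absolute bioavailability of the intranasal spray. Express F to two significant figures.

Trapezoidal AUC_0→10.5 (IV):
  [0→0.25]: (45.25+41.03)/2 × 0.25 = 10.785
  [0.25→0.5]: (41.03+37.20)/2 × 0.25 = 9.77875
  [0.5→6.5]: (37.20+3.54)/2 × 6 = 122.22
  [6.5→10.5]: (3.54+0.74)/2 × 4 = 8.56
  Sum = 151.34375 mcg/mL·hr
IV tail: 0.74/0.392 = 1.888; AUC_iv,0→∞ = 151.34375 + 1.888 = 153.23175 mcg/mL·hr
Trapezoidal AUC_0→8 (intranasal spray):
  [0→1]: (0.00+45.76)/2 × 1 = 22.88
  [1→1.5]: (45.76+40.79)/2 × 0.5 = 21.6375
  [1.5→2.5]: (40.79+28.52)/2 × 1 = 34.655
  [2.5→5.5]: (28.52+8.84)/2 × 3 = 56.04
  [5.5→7]: (8.84+4.91)/2 × 1.5 = 10.3125
  [7→8]: (4.91+3.32)/2 × 1 = 4.115
  Sum = 149.64 mcg/mL·hr
intranasal spray tail: 3.32/0.392 = 8.469; AUC_ev,0→∞ = 149.64 + 8.469 = 158.109 mcg/mL·hr
F = (AUC_ev/D_ev)/(AUC_iv/D_iv) = (158.109/10)/(153.23175/5) = 15.8109/30.64635 = 0.5159

F = 0.52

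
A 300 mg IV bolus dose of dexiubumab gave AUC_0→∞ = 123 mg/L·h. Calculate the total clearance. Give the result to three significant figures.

CL = Dose_iv / AUC_0→∞
   = 300 / 123 = 2.43902 L/h

CL = 2.44 L/h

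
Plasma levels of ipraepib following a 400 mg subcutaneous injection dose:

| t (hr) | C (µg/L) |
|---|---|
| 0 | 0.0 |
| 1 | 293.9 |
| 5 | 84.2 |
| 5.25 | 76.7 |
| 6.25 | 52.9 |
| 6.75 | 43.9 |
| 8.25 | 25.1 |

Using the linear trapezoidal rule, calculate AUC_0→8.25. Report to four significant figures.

Trapezoidal AUC_0→8.25:
  [0→1]: (0.0+293.9)/2 × 1 = 146.95
  [1→5]: (293.9+84.2)/2 × 4 = 756.2
  [5→5.25]: (84.2+76.7)/2 × 0.25 = 20.1125
  [5.25→6.25]: (76.7+52.9)/2 × 1 = 64.8
  [6.25→6.75]: (52.9+43.9)/2 × 0.5 = 24.2
  [6.75→8.25]: (43.9+25.1)/2 × 1.5 = 51.75
  Sum = 1064.0125 µg/L·hr

AUC = 1064 µg/L·hr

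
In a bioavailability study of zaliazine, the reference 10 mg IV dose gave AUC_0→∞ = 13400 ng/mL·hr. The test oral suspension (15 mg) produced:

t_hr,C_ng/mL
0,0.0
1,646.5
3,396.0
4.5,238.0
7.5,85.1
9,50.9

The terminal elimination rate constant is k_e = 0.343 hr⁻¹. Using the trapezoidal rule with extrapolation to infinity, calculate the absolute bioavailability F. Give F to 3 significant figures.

F = 0.128

Trapezoidal AUC_0→9 (oral suspension):
  [0→1]: (0.0+646.5)/2 × 1 = 323.25
  [1→3]: (646.5+396.0)/2 × 2 = 1042.5
  [3→4.5]: (396.0+238.0)/2 × 1.5 = 475.5
  [4.5→7.5]: (238.0+85.1)/2 × 3 = 484.65
  [7.5→9]: (85.1+50.9)/2 × 1.5 = 102.0
  Sum = 2427.9 ng/mL·hr
Tail: C_last/k_e = 50.9/0.343 = 148.397
AUC_0→∞ (oral suspension) = 2427.9 + 148.397 = 2576.297 ng/mL·hr
F = (AUC_ev/D_ev)/(AUC_iv/D_iv) = (2576.297/15)/(13400/10) = 171.753/1340 = 0.1282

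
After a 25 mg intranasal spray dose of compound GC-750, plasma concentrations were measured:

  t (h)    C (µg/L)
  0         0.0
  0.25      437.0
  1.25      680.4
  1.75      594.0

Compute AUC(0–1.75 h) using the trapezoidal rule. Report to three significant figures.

Trapezoidal AUC_0→1.75:
  [0→0.25]: (0.0+437.0)/2 × 0.25 = 54.625
  [0.25→1.25]: (437.0+680.4)/2 × 1 = 558.7
  [1.25→1.75]: (680.4+594.0)/2 × 0.5 = 318.6
  Sum = 931.925 µg/L·h

AUC = 932 µg/L·h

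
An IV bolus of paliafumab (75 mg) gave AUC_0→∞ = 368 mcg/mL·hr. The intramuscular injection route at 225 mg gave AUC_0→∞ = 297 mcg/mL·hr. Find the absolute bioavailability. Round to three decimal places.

F = 0.269

F = (AUC_ev / D_ev) / (AUC_iv / D_iv)
  = (297/225) / (368/75)
  = 1.32 / 4.90667 = 0.2690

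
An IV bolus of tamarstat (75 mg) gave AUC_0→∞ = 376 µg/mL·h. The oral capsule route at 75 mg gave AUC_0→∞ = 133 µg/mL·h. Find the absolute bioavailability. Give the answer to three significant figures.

F = 0.354

F = (AUC_ev / D_ev) / (AUC_iv / D_iv)
  = (133/75) / (376/75)
  = 1.77333 / 5.01333 = 0.3537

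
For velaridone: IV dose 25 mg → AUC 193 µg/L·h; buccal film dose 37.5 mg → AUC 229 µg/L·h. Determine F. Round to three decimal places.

F = (AUC_ev / D_ev) / (AUC_iv / D_iv)
  = (229/37.5) / (193/25)
  = 6.10667 / 7.72 = 0.7910

F = 0.791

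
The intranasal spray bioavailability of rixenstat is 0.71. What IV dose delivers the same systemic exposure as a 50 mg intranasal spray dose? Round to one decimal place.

Systemic exposure from an extravascular dose = F × D_ev, so the equivalent IV dose is F × D_ev.
D_iv = F × D_ev = 0.71 × 50 = 35.5 mg

D_iv = 35.5 mg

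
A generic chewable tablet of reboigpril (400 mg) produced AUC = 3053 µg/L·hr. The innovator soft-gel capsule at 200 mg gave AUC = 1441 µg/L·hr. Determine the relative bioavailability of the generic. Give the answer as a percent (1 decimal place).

F_rel = (AUC_test/D_test) / (AUC_ref/D_ref)
      = (3053/400) / (1441/200)
      = 7.6325 / 7.205 = 1.0593 = 105.93%

F_rel = 105.9%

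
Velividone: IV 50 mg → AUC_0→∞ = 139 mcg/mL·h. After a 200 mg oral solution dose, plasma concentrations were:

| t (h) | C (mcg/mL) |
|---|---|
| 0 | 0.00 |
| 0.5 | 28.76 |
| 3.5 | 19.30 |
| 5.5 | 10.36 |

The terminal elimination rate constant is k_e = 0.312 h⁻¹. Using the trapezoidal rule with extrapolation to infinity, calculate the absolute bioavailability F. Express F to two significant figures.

F = 0.26

Trapezoidal AUC_0→5.5 (oral solution):
  [0→0.5]: (0.00+28.76)/2 × 0.5 = 7.19
  [0.5→3.5]: (28.76+19.30)/2 × 3 = 72.09
  [3.5→5.5]: (19.30+10.36)/2 × 2 = 29.66
  Sum = 108.94 mcg/mL·h
Tail: C_last/k_e = 10.36/0.312 = 33.205
AUC_0→∞ (oral solution) = 108.94 + 33.205 = 142.145 mcg/mL·h
F = (AUC_ev/D_ev)/(AUC_iv/D_iv) = (142.145/200)/(139/50) = 0.710725/2.78 = 0.2557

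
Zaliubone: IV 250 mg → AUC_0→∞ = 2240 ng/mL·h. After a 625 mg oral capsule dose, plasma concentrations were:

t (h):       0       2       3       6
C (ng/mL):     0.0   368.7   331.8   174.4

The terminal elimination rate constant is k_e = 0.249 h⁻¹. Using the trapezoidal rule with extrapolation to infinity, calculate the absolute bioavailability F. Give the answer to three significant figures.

F = 0.389

Trapezoidal AUC_0→6 (oral capsule):
  [0→2]: (0.0+368.7)/2 × 2 = 368.7
  [2→3]: (368.7+331.8)/2 × 1 = 350.25
  [3→6]: (331.8+174.4)/2 × 3 = 759.3
  Sum = 1478.25 ng/mL·h
Tail: C_last/k_e = 174.4/0.249 = 700.402
AUC_0→∞ (oral capsule) = 1478.25 + 700.402 = 2178.652 ng/mL·h
F = (AUC_ev/D_ev)/(AUC_iv/D_iv) = (2178.652/625)/(2240/250) = 3.4858432/8.96 = 0.3890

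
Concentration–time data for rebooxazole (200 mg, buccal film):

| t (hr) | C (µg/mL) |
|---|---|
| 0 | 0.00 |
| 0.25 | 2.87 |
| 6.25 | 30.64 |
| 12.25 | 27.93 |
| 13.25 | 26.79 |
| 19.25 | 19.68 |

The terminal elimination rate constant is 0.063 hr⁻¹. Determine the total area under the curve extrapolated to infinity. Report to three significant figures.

Trapezoidal AUC_0→19.25:
  [0→0.25]: (0.00+2.87)/2 × 0.25 = 0.35875
  [0.25→6.25]: (2.87+30.64)/2 × 6 = 100.53
  [6.25→12.25]: (30.64+27.93)/2 × 6 = 175.71
  [12.25→13.25]: (27.93+26.79)/2 × 1 = 27.36
  [13.25→19.25]: (26.79+19.68)/2 × 6 = 139.41
  Sum = 443.36875 µg/mL·hr
Extrapolated tail: C_last / k_e = 19.68 / 0.063 = 312.381
AUC_0→∞ = 443.36875 + 312.381 = 755.74975 µg/mL·hr

AUC = 756 µg/mL·hr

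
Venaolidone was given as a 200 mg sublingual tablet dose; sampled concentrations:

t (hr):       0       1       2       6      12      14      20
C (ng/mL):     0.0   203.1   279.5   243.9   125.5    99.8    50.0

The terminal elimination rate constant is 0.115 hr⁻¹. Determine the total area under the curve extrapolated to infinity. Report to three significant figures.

Trapezoidal AUC_0→20:
  [0→1]: (0.0+203.1)/2 × 1 = 101.55
  [1→2]: (203.1+279.5)/2 × 1 = 241.3
  [2→6]: (279.5+243.9)/2 × 4 = 1046.8
  [6→12]: (243.9+125.5)/2 × 6 = 1108.2
  [12→14]: (125.5+99.8)/2 × 2 = 225.3
  [14→20]: (99.8+50.0)/2 × 6 = 449.4
  Sum = 3172.55 ng/mL·hr
Extrapolated tail: C_last / k_e = 50.0 / 0.115 = 434.783
AUC_0→∞ = 3172.55 + 434.783 = 3607.333 ng/mL·hr

AUC = 3610 ng/mL·hr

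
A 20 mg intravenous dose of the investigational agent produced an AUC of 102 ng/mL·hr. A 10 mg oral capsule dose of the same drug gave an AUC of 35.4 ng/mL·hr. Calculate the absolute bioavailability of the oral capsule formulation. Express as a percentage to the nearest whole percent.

F = 69%

F = (AUC_ev / D_ev) / (AUC_iv / D_iv)
  = (35.4/10) / (102/20)
  = 3.54 / 5.1 = 0.6941
  = 69.41%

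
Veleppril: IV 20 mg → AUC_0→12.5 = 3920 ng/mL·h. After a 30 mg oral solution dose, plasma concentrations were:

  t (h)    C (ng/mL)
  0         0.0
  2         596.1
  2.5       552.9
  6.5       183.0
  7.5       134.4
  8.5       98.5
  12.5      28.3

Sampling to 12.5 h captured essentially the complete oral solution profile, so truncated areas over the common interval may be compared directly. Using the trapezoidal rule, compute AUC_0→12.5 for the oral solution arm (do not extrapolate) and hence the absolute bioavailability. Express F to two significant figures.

Trapezoidal AUC_0→12.5 (oral solution):
  [0→2]: (0.0+596.1)/2 × 2 = 596.1
  [2→2.5]: (596.1+552.9)/2 × 0.5 = 287.25
  [2.5→6.5]: (552.9+183.0)/2 × 4 = 1471.8
  [6.5→7.5]: (183.0+134.4)/2 × 1 = 158.7
  [7.5→8.5]: (134.4+98.5)/2 × 1 = 116.45
  [8.5→12.5]: (98.5+28.3)/2 × 4 = 253.6
  Sum = 2883.9 ng/mL·h
F = (AUC_ev/D_ev)/(AUC_iv/D_iv) = (2883.9/30)/(3920/20) = 96.13/196 = 0.4905

F = 0.49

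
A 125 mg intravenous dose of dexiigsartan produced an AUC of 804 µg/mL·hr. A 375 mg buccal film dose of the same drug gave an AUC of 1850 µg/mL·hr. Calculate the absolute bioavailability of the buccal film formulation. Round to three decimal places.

F = 0.767

F = (AUC_ev / D_ev) / (AUC_iv / D_iv)
  = (1850/375) / (804/125)
  = 4.93333 / 6.432 = 0.7670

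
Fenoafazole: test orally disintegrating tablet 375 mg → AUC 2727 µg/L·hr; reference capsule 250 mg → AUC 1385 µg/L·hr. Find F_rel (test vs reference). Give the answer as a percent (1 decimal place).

F_rel = 131.3%

F_rel = (AUC_test/D_test) / (AUC_ref/D_ref)
      = (2727/375) / (1385/250)
      = 7.272 / 5.54 = 1.3126 = 131.26%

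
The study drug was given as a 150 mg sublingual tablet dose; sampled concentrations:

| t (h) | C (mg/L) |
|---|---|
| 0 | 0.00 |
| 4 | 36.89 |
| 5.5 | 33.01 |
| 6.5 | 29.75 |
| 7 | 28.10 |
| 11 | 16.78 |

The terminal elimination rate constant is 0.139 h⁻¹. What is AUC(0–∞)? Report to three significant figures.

Trapezoidal AUC_0→11:
  [0→4]: (0.00+36.89)/2 × 4 = 73.78
  [4→5.5]: (36.89+33.01)/2 × 1.5 = 52.425
  [5.5→6.5]: (33.01+29.75)/2 × 1 = 31.38
  [6.5→7]: (29.75+28.10)/2 × 0.5 = 14.4625
  [7→11]: (28.10+16.78)/2 × 4 = 89.76
  Sum = 261.8075 mg/L·h
Extrapolated tail: C_last / k_e = 16.78 / 0.139 = 120.719
AUC_0→∞ = 261.8075 + 120.719 = 382.5265 mg/L·h

AUC = 383 mg/L·h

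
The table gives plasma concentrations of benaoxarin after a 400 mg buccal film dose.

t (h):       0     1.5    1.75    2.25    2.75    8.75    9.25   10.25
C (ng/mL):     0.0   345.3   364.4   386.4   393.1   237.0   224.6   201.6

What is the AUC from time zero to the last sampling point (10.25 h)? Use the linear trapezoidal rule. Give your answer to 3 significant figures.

Trapezoidal AUC_0→10.25:
  [0→1.5]: (0.0+345.3)/2 × 1.5 = 258.975
  [1.5→1.75]: (345.3+364.4)/2 × 0.25 = 88.7125
  [1.75→2.25]: (364.4+386.4)/2 × 0.5 = 187.7
  [2.25→2.75]: (386.4+393.1)/2 × 0.5 = 194.875
  [2.75→8.75]: (393.1+237.0)/2 × 6 = 1890.3
  [8.75→9.25]: (237.0+224.6)/2 × 0.5 = 115.4
  [9.25→10.25]: (224.6+201.6)/2 × 1 = 213.1
  Sum = 2949.0625 ng/mL·h

AUC = 2950 ng/mL·h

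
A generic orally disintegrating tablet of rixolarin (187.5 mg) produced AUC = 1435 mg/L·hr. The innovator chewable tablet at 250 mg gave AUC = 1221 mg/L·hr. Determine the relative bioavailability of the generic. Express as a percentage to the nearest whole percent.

F_rel = 157%

F_rel = (AUC_test/D_test) / (AUC_ref/D_ref)
      = (1435/187.5) / (1221/250)
      = 7.65333 / 4.884 = 1.5670 = 156.70%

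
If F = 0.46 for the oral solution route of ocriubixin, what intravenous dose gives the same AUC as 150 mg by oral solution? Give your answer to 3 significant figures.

D_iv = 69.0 mg

Systemic exposure from an extravascular dose = F × D_ev, so the equivalent IV dose is F × D_ev.
D_iv = F × D_ev = 0.46 × 150 = 69 mg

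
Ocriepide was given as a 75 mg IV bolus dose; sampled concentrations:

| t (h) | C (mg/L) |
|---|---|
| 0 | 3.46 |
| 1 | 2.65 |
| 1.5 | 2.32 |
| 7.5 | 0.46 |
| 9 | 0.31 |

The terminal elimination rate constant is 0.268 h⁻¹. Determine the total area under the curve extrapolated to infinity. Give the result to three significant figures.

Trapezoidal AUC_0→9:
  [0→1]: (3.46+2.65)/2 × 1 = 3.055
  [1→1.5]: (2.65+2.32)/2 × 0.5 = 1.2425
  [1.5→7.5]: (2.32+0.46)/2 × 6 = 8.34
  [7.5→9]: (0.46+0.31)/2 × 1.5 = 0.5775
  Sum = 13.215 mg/L·h
Extrapolated tail: C_last / k_e = 0.31 / 0.268 = 1.157
AUC_0→∞ = 13.215 + 1.157 = 14.372 mg/L·h

AUC = 14.4 mg/L·h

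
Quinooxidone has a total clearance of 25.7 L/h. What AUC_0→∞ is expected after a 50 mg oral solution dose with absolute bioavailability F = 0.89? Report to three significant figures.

AUC = 1.73 mg/L·h

AUC_0→∞ = F × Dose / CL
        = 0.89 × 50 / 25.7 = 1.73152 mg/L·h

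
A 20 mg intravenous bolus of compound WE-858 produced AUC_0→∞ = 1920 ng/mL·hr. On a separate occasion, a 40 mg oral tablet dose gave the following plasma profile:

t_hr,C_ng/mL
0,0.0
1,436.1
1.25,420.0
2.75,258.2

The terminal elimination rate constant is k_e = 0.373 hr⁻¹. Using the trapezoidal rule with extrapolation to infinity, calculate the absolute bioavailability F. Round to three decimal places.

F = 0.397

Trapezoidal AUC_0→2.75 (oral tablet):
  [0→1]: (0.0+436.1)/2 × 1 = 218.05
  [1→1.25]: (436.1+420.0)/2 × 0.25 = 107.0125
  [1.25→2.75]: (420.0+258.2)/2 × 1.5 = 508.65
  Sum = 833.7125 ng/mL·hr
Tail: C_last/k_e = 258.2/0.373 = 692.225
AUC_0→∞ (oral tablet) = 833.7125 + 692.225 = 1525.9375 ng/mL·hr
F = (AUC_ev/D_ev)/(AUC_iv/D_iv) = (1525.9375/40)/(1920/20) = 38.1484/96 = 0.3974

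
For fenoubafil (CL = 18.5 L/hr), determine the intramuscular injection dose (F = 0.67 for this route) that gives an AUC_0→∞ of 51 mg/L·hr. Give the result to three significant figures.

Dose = 1410 mg

Dose = CL × AUC_0→∞ / F
     = 18.5 × 51 / 0.67 = 1408.21 mg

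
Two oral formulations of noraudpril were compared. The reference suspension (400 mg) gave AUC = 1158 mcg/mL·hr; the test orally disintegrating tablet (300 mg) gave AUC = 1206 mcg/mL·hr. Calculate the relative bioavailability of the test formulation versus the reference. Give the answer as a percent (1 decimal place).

F_rel = 138.9%

F_rel = (AUC_test/D_test) / (AUC_ref/D_ref)
      = (1206/300) / (1158/400)
      = 4.02 / 2.895 = 1.3886 = 138.86%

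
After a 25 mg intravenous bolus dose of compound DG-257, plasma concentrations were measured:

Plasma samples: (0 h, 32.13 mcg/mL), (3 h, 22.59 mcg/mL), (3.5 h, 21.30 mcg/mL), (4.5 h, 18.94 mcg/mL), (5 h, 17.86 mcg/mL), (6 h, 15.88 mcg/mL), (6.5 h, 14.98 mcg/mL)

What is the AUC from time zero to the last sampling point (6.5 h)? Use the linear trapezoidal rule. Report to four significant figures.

Trapezoidal AUC_0→6.5:
  [0→3]: (32.13+22.59)/2 × 3 = 82.08
  [3→3.5]: (22.59+21.30)/2 × 0.5 = 10.9725
  [3.5→4.5]: (21.30+18.94)/2 × 1 = 20.12
  [4.5→5]: (18.94+17.86)/2 × 0.5 = 9.2
  [5→6]: (17.86+15.88)/2 × 1 = 16.87
  [6→6.5]: (15.88+14.98)/2 × 0.5 = 7.715
  Sum = 146.9575 mcg/mL·h

AUC = 147.0 mcg/mL·h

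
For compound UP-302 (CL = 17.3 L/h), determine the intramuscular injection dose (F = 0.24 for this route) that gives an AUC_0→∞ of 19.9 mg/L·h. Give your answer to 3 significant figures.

Dose = CL × AUC_0→∞ / F
     = 17.3 × 19.9 / 0.24 = 1434.46 mg

Dose = 1430 mg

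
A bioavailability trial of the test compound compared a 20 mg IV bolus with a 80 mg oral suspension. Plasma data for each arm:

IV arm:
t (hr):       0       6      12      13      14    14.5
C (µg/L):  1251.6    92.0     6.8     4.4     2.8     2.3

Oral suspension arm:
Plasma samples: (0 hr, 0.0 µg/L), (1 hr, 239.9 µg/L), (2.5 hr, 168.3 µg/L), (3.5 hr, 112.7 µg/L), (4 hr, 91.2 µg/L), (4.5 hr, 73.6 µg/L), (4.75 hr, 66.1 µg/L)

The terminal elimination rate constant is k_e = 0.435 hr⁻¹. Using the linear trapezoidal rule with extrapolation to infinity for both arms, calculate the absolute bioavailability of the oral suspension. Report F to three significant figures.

Trapezoidal AUC_0→14.5 (IV):
  [0→6]: (1251.6+92.0)/2 × 6 = 4030.8
  [6→12]: (92.0+6.8)/2 × 6 = 296.4
  [12→13]: (6.8+4.4)/2 × 1 = 5.6
  [13→14]: (4.4+2.8)/2 × 1 = 3.6
  [14→14.5]: (2.8+2.3)/2 × 0.5 = 1.275
  Sum = 4337.675 µg/L·hr
IV tail: 2.3/0.435 = 5.287; AUC_iv,0→∞ = 4337.675 + 5.287 = 4342.962 µg/L·hr
Trapezoidal AUC_0→4.75 (oral suspension):
  [0→1]: (0.0+239.9)/2 × 1 = 119.95
  [1→2.5]: (239.9+168.3)/2 × 1.5 = 306.15
  [2.5→3.5]: (168.3+112.7)/2 × 1 = 140.5
  [3.5→4]: (112.7+91.2)/2 × 0.5 = 50.975
  [4→4.5]: (91.2+73.6)/2 × 0.5 = 41.2
  [4.5→4.75]: (73.6+66.1)/2 × 0.25 = 17.4625
  Sum = 676.2375 µg/L·hr
oral suspension tail: 66.1/0.435 = 151.954; AUC_ev,0→∞ = 676.2375 + 151.954 = 828.1915 µg/L·hr
F = (AUC_ev/D_ev)/(AUC_iv/D_iv) = (828.1915/80)/(4342.962/20) = 10.3524/217.1481 = 0.0477

F = 0.0477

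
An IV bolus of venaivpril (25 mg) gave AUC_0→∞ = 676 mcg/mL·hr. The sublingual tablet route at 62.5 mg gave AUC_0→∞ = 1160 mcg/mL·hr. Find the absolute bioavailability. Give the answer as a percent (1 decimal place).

F = 68.6%

F = (AUC_ev / D_ev) / (AUC_iv / D_iv)
  = (1160/62.5) / (676/25)
  = 18.56 / 27.04 = 0.6864
  = 68.64%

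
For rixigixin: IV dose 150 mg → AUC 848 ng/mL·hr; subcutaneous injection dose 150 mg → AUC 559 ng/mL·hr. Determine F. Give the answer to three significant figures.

F = 0.659

F = (AUC_ev / D_ev) / (AUC_iv / D_iv)
  = (559/150) / (848/150)
  = 3.72667 / 5.65333 = 0.6592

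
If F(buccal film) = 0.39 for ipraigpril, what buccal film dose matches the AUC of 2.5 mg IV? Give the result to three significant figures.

For equal systemic exposure: F × D_ev = D_iv
D_ev = D_iv / F = 2.5 / 0.39 = 6.41026 mg

D_buccal = 6.41 mg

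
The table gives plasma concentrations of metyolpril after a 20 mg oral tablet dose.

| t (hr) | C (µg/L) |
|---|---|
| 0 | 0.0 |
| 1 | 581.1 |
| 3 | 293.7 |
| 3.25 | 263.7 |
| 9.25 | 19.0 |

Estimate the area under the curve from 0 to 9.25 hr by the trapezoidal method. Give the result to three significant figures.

Trapezoidal AUC_0→9.25:
  [0→1]: (0.0+581.1)/2 × 1 = 290.55
  [1→3]: (581.1+293.7)/2 × 2 = 874.8
  [3→3.25]: (293.7+263.7)/2 × 0.25 = 69.675
  [3.25→9.25]: (263.7+19.0)/2 × 6 = 848.1
  Sum = 2083.125 µg/L·hr

AUC = 2080 µg/L·hr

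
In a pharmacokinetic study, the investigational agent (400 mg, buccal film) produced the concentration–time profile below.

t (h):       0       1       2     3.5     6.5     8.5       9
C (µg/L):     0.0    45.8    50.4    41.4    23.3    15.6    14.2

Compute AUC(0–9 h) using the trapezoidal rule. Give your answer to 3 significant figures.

AUC = 283 µg/L·h

Trapezoidal AUC_0→9:
  [0→1]: (0.0+45.8)/2 × 1 = 22.9
  [1→2]: (45.8+50.4)/2 × 1 = 48.1
  [2→3.5]: (50.4+41.4)/2 × 1.5 = 68.85
  [3.5→6.5]: (41.4+23.3)/2 × 3 = 97.05
  [6.5→8.5]: (23.3+15.6)/2 × 2 = 38.9
  [8.5→9]: (15.6+14.2)/2 × 0.5 = 7.45
  Sum = 283.25 µg/L·h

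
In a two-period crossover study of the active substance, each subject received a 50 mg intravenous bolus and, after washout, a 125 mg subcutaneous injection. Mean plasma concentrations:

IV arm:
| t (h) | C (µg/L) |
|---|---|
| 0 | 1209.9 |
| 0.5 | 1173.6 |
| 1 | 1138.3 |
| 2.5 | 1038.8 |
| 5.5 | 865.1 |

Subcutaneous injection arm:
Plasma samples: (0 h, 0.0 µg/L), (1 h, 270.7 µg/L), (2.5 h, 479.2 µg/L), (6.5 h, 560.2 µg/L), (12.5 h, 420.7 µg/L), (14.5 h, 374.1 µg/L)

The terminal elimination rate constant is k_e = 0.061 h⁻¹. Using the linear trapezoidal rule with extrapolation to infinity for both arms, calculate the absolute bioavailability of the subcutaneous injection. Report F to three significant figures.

F = 0.255

Trapezoidal AUC_0→5.5 (IV):
  [0→0.5]: (1209.9+1173.6)/2 × 0.5 = 595.875
  [0.5→1]: (1173.6+1138.3)/2 × 0.5 = 577.975
  [1→2.5]: (1138.3+1038.8)/2 × 1.5 = 1632.825
  [2.5→5.5]: (1038.8+865.1)/2 × 3 = 2855.85
  Sum = 5662.525 µg/L·h
IV tail: 865.1/0.061 = 14181.967; AUC_iv,0→∞ = 5662.525 + 14181.967 = 19844.492 µg/L·h
Trapezoidal AUC_0→14.5 (subcutaneous injection):
  [0→1]: (0.0+270.7)/2 × 1 = 135.35
  [1→2.5]: (270.7+479.2)/2 × 1.5 = 562.425
  [2.5→6.5]: (479.2+560.2)/2 × 4 = 2078.8
  [6.5→12.5]: (560.2+420.7)/2 × 6 = 2942.7
  [12.5→14.5]: (420.7+374.1)/2 × 2 = 794.8
  Sum = 6514.075 µg/L·h
subcutaneous injection tail: 374.1/0.061 = 6132.787; AUC_ev,0→∞ = 6514.075 + 6132.787 = 12646.862 µg/L·h
F = (AUC_ev/D_ev)/(AUC_iv/D_iv) = (12646.862/125)/(19844.492/50) = 101.175/396.88984 = 0.2549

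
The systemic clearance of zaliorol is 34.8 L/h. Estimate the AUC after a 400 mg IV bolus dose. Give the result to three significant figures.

AUC_0→∞ = Dose_iv / CL
        = 400 / 34.8 = 11.4943 mg/L·h

AUC = 11.5 mg/L·h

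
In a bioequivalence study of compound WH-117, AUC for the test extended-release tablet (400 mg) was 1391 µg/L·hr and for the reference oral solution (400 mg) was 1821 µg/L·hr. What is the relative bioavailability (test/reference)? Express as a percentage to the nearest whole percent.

F_rel = (AUC_test/D_test) / (AUC_ref/D_ref)
      = (1391/400) / (1821/400)
      = 3.4775 / 4.5525 = 0.7639 = 76.39%

F_rel = 76%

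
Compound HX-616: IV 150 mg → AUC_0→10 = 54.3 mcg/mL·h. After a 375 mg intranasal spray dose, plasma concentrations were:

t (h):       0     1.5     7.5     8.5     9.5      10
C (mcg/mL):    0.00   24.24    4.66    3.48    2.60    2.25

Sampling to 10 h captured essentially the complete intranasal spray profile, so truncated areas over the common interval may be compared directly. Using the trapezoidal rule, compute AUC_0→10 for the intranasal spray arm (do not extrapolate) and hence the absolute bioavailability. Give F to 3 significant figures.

F = 0.834

Trapezoidal AUC_0→10 (intranasal spray):
  [0→1.5]: (0.00+24.24)/2 × 1.5 = 18.18
  [1.5→7.5]: (24.24+4.66)/2 × 6 = 86.7
  [7.5→8.5]: (4.66+3.48)/2 × 1 = 4.07
  [8.5→9.5]: (3.48+2.60)/2 × 1 = 3.04
  [9.5→10]: (2.60+2.25)/2 × 0.5 = 1.2125
  Sum = 113.2025 mcg/mL·h
F = (AUC_ev/D_ev)/(AUC_iv/D_iv) = (113.2025/375)/(54.3/150) = 0.301873/0.362 = 0.8339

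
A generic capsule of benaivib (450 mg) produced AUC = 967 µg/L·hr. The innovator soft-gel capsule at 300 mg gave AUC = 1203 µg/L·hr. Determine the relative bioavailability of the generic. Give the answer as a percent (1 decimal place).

F_rel = 53.6%

F_rel = (AUC_test/D_test) / (AUC_ref/D_ref)
      = (967/450) / (1203/300)
      = 2.14889 / 4.01 = 0.5359 = 53.59%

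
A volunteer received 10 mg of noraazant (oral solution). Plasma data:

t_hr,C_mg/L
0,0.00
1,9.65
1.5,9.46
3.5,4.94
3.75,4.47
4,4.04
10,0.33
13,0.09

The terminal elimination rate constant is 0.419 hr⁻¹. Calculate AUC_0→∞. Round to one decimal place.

AUC = 40.2 mg/L·hr

Trapezoidal AUC_0→13:
  [0→1]: (0.00+9.65)/2 × 1 = 4.825
  [1→1.5]: (9.65+9.46)/2 × 0.5 = 4.7775
  [1.5→3.5]: (9.46+4.94)/2 × 2 = 14.4
  [3.5→3.75]: (4.94+4.47)/2 × 0.25 = 1.17625
  [3.75→4]: (4.47+4.04)/2 × 0.25 = 1.06375
  [4→10]: (4.04+0.33)/2 × 6 = 13.11
  [10→13]: (0.33+0.09)/2 × 3 = 0.63
  Sum = 39.9825 mg/L·hr
Extrapolated tail: C_last / k_e = 0.09 / 0.419 = 0.215
AUC_0→∞ = 39.9825 + 0.215 = 40.1975 mg/L·hr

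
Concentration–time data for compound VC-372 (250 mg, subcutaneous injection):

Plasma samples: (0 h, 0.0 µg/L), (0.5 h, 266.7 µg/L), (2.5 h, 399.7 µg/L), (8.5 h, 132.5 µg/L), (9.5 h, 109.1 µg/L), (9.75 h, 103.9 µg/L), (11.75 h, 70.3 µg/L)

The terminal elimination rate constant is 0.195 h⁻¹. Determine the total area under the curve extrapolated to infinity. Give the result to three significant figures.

AUC = 3010 µg/L·h

Trapezoidal AUC_0→11.75:
  [0→0.5]: (0.0+266.7)/2 × 0.5 = 66.675
  [0.5→2.5]: (266.7+399.7)/2 × 2 = 666.4
  [2.5→8.5]: (399.7+132.5)/2 × 6 = 1596.6
  [8.5→9.5]: (132.5+109.1)/2 × 1 = 120.8
  [9.5→9.75]: (109.1+103.9)/2 × 0.25 = 26.625
  [9.75→11.75]: (103.9+70.3)/2 × 2 = 174.2
  Sum = 2651.3 µg/L·h
Extrapolated tail: C_last / k_e = 70.3 / 0.195 = 360.513
AUC_0→∞ = 2651.3 + 360.513 = 3011.813 µg/L·h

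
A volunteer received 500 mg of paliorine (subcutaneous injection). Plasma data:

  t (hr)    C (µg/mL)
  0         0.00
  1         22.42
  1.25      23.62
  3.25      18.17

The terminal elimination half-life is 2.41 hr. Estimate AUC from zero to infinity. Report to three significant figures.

AUC = 122 µg/mL·hr

Trapezoidal AUC_0→3.25:
  [0→1]: (0.00+22.42)/2 × 1 = 11.21
  [1→1.25]: (22.42+23.62)/2 × 0.25 = 5.755
  [1.25→3.25]: (23.62+18.17)/2 × 2 = 41.79
  Sum = 58.755 µg/mL·hr
k_e = ln2 / t½ = 0.693147 / 2.41 = 0.2876 hr^-1
Extrapolated tail: C_last / k_e = 18.17 / 0.2876 = 63.178
AUC_0→∞ = 58.755 + 63.178 = 121.933 µg/mL·hr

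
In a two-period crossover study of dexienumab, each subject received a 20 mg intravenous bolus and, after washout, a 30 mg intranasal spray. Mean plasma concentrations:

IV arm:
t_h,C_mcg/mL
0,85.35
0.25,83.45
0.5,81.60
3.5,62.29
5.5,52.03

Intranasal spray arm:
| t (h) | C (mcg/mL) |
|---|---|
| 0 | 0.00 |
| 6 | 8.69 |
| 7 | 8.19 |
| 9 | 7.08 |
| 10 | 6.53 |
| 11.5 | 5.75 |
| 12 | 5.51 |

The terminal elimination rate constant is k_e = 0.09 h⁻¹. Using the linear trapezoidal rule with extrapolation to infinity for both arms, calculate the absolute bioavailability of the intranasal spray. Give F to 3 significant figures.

Trapezoidal AUC_0→5.5 (IV):
  [0→0.25]: (85.35+83.45)/2 × 0.25 = 21.1
  [0.25→0.5]: (83.45+81.60)/2 × 0.25 = 20.63125
  [0.5→3.5]: (81.60+62.29)/2 × 3 = 215.835
  [3.5→5.5]: (62.29+52.03)/2 × 2 = 114.32
  Sum = 371.88625 mcg/mL·h
IV tail: 52.03/0.09 = 578.111; AUC_iv,0→∞ = 371.88625 + 578.111 = 949.99725 mcg/mL·h
Trapezoidal AUC_0→12 (intranasal spray):
  [0→6]: (0.00+8.69)/2 × 6 = 26.07
  [6→7]: (8.69+8.19)/2 × 1 = 8.44
  [7→9]: (8.19+7.08)/2 × 2 = 15.27
  [9→10]: (7.08+6.53)/2 × 1 = 6.805
  [10→11.5]: (6.53+5.75)/2 × 1.5 = 9.21
  [11.5→12]: (5.75+5.51)/2 × 0.5 = 2.815
  Sum = 68.61 mcg/mL·h
intranasal spray tail: 5.51/0.09 = 61.222; AUC_ev,0→∞ = 68.61 + 61.222 = 129.832 mcg/mL·h
F = (AUC_ev/D_ev)/(AUC_iv/D_iv) = (129.832/30)/(949.99725/20) = 4.32773/47.4999 = 0.0911

F = 0.0911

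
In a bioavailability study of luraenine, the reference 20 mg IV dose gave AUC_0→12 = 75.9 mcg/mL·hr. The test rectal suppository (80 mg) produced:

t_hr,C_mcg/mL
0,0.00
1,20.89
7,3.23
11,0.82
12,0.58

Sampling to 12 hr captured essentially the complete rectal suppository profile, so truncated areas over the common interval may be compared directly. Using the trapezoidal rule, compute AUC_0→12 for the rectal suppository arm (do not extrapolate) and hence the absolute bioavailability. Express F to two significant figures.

Trapezoidal AUC_0→12 (rectal suppository):
  [0→1]: (0.00+20.89)/2 × 1 = 10.445
  [1→7]: (20.89+3.23)/2 × 6 = 72.36
  [7→11]: (3.23+0.82)/2 × 4 = 8.1
  [11→12]: (0.82+0.58)/2 × 1 = 0.7
  Sum = 91.605 mcg/mL·hr
F = (AUC_ev/D_ev)/(AUC_iv/D_iv) = (91.605/80)/(75.9/20) = 1.1450625/3.795 = 0.3017

F = 0.30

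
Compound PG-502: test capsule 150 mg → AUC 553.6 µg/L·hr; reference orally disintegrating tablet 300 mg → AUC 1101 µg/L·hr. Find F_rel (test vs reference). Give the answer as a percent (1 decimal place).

F_rel = (AUC_test/D_test) / (AUC_ref/D_ref)
      = (553.6/150) / (1101/300)
      = 3.69067 / 3.67 = 1.0056 = 100.56%

F_rel = 100.6%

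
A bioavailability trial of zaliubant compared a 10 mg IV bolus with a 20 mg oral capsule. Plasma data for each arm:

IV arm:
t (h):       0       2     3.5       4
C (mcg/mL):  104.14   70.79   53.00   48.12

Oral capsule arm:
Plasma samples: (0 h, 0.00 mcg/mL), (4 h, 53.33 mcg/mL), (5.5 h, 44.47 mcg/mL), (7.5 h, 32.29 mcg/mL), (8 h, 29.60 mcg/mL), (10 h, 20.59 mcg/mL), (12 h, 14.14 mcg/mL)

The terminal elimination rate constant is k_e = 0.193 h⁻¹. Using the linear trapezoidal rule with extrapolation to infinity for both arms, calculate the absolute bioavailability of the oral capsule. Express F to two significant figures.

F = 0.40

Trapezoidal AUC_0→4 (IV):
  [0→2]: (104.14+70.79)/2 × 2 = 174.93
  [2→3.5]: (70.79+53.00)/2 × 1.5 = 92.8425
  [3.5→4]: (53.00+48.12)/2 × 0.5 = 25.28
  Sum = 293.0525 mcg/mL·h
IV tail: 48.12/0.193 = 249.326; AUC_iv,0→∞ = 293.0525 + 249.326 = 542.3785 mcg/mL·h
Trapezoidal AUC_0→12 (oral capsule):
  [0→4]: (0.00+53.33)/2 × 4 = 106.66
  [4→5.5]: (53.33+44.47)/2 × 1.5 = 73.35
  [5.5→7.5]: (44.47+32.29)/2 × 2 = 76.76
  [7.5→8]: (32.29+29.60)/2 × 0.5 = 15.4725
  [8→10]: (29.60+20.59)/2 × 2 = 50.19
  [10→12]: (20.59+14.14)/2 × 2 = 34.73
  Sum = 357.1625 mcg/mL·h
oral capsule tail: 14.14/0.193 = 73.264; AUC_ev,0→∞ = 357.1625 + 73.264 = 430.4265 mcg/mL·h
F = (AUC_ev/D_ev)/(AUC_iv/D_iv) = (430.4265/20)/(542.3785/10) = 21.521325/54.23785 = 0.3968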